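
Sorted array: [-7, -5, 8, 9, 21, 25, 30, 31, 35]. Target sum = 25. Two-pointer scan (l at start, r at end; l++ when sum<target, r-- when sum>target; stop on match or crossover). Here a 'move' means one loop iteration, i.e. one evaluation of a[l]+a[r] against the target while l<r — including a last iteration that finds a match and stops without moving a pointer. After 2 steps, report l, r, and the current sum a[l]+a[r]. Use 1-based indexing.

[1,9] -7+35=28 >25 → r--
[1,8] -7+31=24 <25 → l++

l=2, r=8, sum=26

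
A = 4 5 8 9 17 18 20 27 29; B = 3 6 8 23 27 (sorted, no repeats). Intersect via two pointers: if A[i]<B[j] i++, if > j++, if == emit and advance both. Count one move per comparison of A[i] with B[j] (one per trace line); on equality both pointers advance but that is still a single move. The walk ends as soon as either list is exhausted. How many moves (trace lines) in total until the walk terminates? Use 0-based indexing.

11 moves

[i=0,j=0] 4>3 → j++
[i=0,j=1] 4<6 → i++
[i=1,j=1] 5<6 → i++
[i=2,j=1] 8>6 → j++
[i=2,j=2] 8==8 emit → i++,j++
[i=3,j=3] 9<23 → i++
[i=4,j=3] 17<23 → i++
[i=5,j=3] 18<23 → i++
[i=6,j=3] 20<23 → i++
[i=7,j=3] 27>23 → j++
[i=7,j=4] 27==27 emit → i++,j++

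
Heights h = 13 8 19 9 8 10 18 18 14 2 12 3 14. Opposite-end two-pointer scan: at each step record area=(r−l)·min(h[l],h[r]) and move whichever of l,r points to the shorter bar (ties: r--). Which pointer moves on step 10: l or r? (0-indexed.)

r

l=0 r=12: min(13,14)*12=156 best=156 *, l++
l=1 r=12: min(8,14)*11=88 best=156, l++
l=2 r=12: min(19,14)*10=140 best=156, r--
l=2 r=11: min(19,3)*9=27 best=156, r--
l=2 r=10: min(19,12)*8=96 best=156, r--
l=2 r=9: min(19,2)*7=14 best=156, r--
l=2 r=8: min(19,14)*6=84 best=156, r--
l=2 r=7: min(19,18)*5=90 best=156, r--
l=2 r=6: min(19,18)*4=72 best=156, r--
l=2 r=5: min(19,10)*3=30 best=156, r--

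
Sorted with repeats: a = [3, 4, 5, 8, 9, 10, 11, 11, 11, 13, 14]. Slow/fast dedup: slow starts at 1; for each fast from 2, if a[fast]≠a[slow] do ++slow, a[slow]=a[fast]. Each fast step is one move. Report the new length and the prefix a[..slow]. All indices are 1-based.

length 9; prefix = [3, 4, 5, 8, 9, 10, 11, 13, 14]

slow=1 fast=2: a[fast]=4≠a[slow]=3 write a[2]=4, slow++,fast++
slow=2 fast=3: a[fast]=5≠a[slow]=4 write a[3]=5, slow++,fast++
slow=3 fast=4: a[fast]=8≠a[slow]=5 write a[4]=8, slow++,fast++
slow=4 fast=5: a[fast]=9≠a[slow]=8 write a[5]=9, slow++,fast++
slow=5 fast=6: a[fast]=10≠a[slow]=9 write a[6]=10, slow++,fast++
slow=6 fast=7: a[fast]=11≠a[slow]=10 write a[7]=11, slow++,fast++
slow=7 fast=8: a[fast]=11=a[slow] dup, fast++
slow=7 fast=9: a[fast]=11=a[slow] dup, fast++
slow=7 fast=10: a[fast]=13≠a[slow]=11 write a[8]=13, slow++,fast++
slow=8 fast=11: a[fast]=14≠a[slow]=13 write a[9]=14, slow++,fast++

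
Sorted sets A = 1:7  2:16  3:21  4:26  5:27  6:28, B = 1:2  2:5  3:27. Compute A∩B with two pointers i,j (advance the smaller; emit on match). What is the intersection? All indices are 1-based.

intersection = [27]

i=1 j=1: 7>2, j++
i=1 j=2: 7>5, j++
i=1 j=3: 7<27, i++
i=2 j=3: 16<27, i++
i=3 j=3: 21<27, i++
i=4 j=3: 26<27, i++
i=5 j=3: 27==27 emit, i++,j++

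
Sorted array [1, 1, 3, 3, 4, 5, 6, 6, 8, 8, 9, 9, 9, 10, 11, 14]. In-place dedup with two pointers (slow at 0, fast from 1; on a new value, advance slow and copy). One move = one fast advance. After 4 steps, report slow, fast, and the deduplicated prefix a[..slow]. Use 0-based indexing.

slow=2, fast=5, prefix=[1, 3, 4]

slow=0 fast=1: a[fast]=1=a[slow] dup, fast++
slow=0 fast=2: a[fast]=3≠a[slow]=1 write a[1]=3, slow++,fast++
slow=1 fast=3: a[fast]=3=a[slow] dup, fast++
slow=1 fast=4: a[fast]=4≠a[slow]=3 write a[2]=4, slow++,fast++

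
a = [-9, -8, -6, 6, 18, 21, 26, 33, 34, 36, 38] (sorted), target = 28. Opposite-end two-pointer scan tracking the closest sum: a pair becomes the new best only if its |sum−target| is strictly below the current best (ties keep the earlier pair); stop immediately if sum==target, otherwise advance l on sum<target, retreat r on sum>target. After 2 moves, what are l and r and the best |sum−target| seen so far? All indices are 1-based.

l=2, r=10, best |Δ|=1

[1,11] -9+38=29 d=1 * → r--
[1,10] -9+36=27 d=1 → l++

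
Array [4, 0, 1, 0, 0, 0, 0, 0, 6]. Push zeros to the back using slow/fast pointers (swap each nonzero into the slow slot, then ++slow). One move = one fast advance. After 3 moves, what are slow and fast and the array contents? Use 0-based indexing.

slow=2, fast=3, a=[4, 1, 0, 0, 0, 0, 0, 0, 6]

(s=0,f=0) a[fast]=4≠0 swap→a[0]=4 → slow++,fast++
(s=1,f=1) a[fast]=0 → fast++
(s=1,f=2) a[fast]=1≠0 swap→a[1]=1 → slow++,fast++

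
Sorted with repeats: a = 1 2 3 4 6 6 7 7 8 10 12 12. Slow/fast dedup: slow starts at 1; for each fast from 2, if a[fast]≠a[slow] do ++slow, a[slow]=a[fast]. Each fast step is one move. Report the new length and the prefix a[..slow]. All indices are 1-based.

slow=1 fast=2: a[fast]=2≠a[slow]=1 write a[2]=2, slow++,fast++
slow=2 fast=3: a[fast]=3≠a[slow]=2 write a[3]=3, slow++,fast++
slow=3 fast=4: a[fast]=4≠a[slow]=3 write a[4]=4, slow++,fast++
slow=4 fast=5: a[fast]=6≠a[slow]=4 write a[5]=6, slow++,fast++
slow=5 fast=6: a[fast]=6=a[slow] dup, fast++
slow=5 fast=7: a[fast]=7≠a[slow]=6 write a[6]=7, slow++,fast++
slow=6 fast=8: a[fast]=7=a[slow] dup, fast++
slow=6 fast=9: a[fast]=8≠a[slow]=7 write a[7]=8, slow++,fast++
slow=7 fast=10: a[fast]=10≠a[slow]=8 write a[8]=10, slow++,fast++
slow=8 fast=11: a[fast]=12≠a[slow]=10 write a[9]=12, slow++,fast++
slow=9 fast=12: a[fast]=12=a[slow] dup, fast++

length 9; prefix = [1, 2, 3, 4, 6, 7, 8, 10, 12]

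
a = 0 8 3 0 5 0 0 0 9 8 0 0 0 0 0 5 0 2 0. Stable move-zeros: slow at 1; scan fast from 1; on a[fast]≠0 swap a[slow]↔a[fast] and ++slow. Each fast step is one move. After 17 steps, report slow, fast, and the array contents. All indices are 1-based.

(s=1,f=1) a[fast]=0 → fast++
(s=1,f=2) a[fast]=8≠0 swap→a[1]=8 → slow++,fast++
(s=2,f=3) a[fast]=3≠0 swap→a[2]=3 → slow++,fast++
(s=3,f=4) a[fast]=0 → fast++
(s=3,f=5) a[fast]=5≠0 swap→a[3]=5 → slow++,fast++
(s=4,f=6) a[fast]=0 → fast++
(s=4,f=7) a[fast]=0 → fast++
(s=4,f=8) a[fast]=0 → fast++
(s=4,f=9) a[fast]=9≠0 swap→a[4]=9 → slow++,fast++
(s=5,f=10) a[fast]=8≠0 swap→a[5]=8 → slow++,fast++
(s=6,f=11) a[fast]=0 → fast++
(s=6,f=12) a[fast]=0 → fast++
(s=6,f=13) a[fast]=0 → fast++
(s=6,f=14) a[fast]=0 → fast++
(s=6,f=15) a[fast]=0 → fast++
(s=6,f=16) a[fast]=5≠0 swap→a[6]=5 → slow++,fast++
(s=7,f=17) a[fast]=0 → fast++

slow=7, fast=18, a=[8, 3, 5, 9, 8, 5, 0, 0, 0, 0, 0, 0, 0, 0, 0, 0, 0, 2, 0]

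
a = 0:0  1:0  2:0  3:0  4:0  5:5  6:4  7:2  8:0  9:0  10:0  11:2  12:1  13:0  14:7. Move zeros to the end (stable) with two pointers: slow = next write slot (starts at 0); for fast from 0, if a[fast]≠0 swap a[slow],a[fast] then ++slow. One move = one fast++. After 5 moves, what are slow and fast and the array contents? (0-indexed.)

slow=0 fast=0: a[fast]=0, fast++
slow=0 fast=1: a[fast]=0, fast++
slow=0 fast=2: a[fast]=0, fast++
slow=0 fast=3: a[fast]=0, fast++
slow=0 fast=4: a[fast]=0, fast++

slow=0, fast=5, a=[0, 0, 0, 0, 0, 5, 4, 2, 0, 0, 0, 2, 1, 0, 7]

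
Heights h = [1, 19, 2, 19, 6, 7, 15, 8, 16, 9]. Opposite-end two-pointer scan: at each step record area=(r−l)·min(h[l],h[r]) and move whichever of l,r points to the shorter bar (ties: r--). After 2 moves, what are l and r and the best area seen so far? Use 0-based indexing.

l=1, r=8, best area=72

l=0 r=9: min(1,9)*9=9 best=9 *, l++
l=1 r=9: min(19,9)*8=72 best=72 *, r--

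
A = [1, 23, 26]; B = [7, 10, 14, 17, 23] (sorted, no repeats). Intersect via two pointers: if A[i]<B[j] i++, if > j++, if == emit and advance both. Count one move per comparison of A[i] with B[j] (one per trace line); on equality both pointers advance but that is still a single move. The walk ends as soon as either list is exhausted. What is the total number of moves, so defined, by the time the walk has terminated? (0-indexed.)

[i=0,j=0] 1<7 → i++
[i=1,j=0] 23>7 → j++
[i=1,j=1] 23>10 → j++
[i=1,j=2] 23>14 → j++
[i=1,j=3] 23>17 → j++
[i=1,j=4] 23==23 emit → i++,j++

6 moves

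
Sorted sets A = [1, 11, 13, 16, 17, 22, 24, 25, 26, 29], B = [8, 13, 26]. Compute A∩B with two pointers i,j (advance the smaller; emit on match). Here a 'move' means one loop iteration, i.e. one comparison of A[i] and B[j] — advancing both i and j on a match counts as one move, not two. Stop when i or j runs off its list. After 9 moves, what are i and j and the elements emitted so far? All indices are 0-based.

[i=0,j=0] 1<8 → i++
[i=1,j=0] 11>8 → j++
[i=1,j=1] 11<13 → i++
[i=2,j=1] 13==13 emit → i++,j++
[i=3,j=2] 16<26 → i++
[i=4,j=2] 17<26 → i++
[i=5,j=2] 22<26 → i++
[i=6,j=2] 24<26 → i++
[i=7,j=2] 25<26 → i++

i=8, j=2, emitted=[13]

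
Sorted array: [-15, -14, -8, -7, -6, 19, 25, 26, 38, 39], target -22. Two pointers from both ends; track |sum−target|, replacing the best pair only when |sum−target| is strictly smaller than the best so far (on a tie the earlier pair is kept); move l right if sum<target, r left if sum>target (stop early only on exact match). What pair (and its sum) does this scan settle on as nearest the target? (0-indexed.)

pair (-15, -7) with sum -22 (|Δ|=0)

[0,9] -15+39=24 d=46 * → r--
[0,8] -15+38=23 d=45 * → r--
[0,7] -15+26=11 d=33 * → r--
[0,6] -15+25=10 d=32 * → r--
[0,5] -15+19=4 d=26 * → r--
[0,4] -15+-6=-21 d=1 * → r--
[0,3] -15+-7=-22 d=0 * → stop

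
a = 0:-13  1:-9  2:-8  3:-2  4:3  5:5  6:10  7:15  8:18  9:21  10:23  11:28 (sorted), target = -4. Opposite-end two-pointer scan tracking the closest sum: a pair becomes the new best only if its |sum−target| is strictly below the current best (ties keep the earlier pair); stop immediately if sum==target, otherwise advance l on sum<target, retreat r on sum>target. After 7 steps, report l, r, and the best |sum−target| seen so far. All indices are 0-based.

l=1, r=5, best |Δ|=1

[0,11] -13+28=15 d=19 * → r--
[0,10] -13+23=10 d=14 * → r--
[0,9] -13+21=8 d=12 * → r--
[0,8] -13+18=5 d=9 * → r--
[0,7] -13+15=2 d=6 * → r--
[0,6] -13+10=-3 d=1 * → r--
[0,5] -13+5=-8 d=4 → l++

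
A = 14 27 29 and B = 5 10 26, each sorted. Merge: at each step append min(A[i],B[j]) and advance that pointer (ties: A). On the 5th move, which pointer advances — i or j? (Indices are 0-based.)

i=0 j=0: A[i]=14>B[j]=5 take 5, j++
i=0 j=1: A[i]=14>B[j]=10 take 10, j++
i=0 j=2: A[i]=14<=B[j]=26 take 14, i++
i=1 j=2: A[i]=27>B[j]=26 take 26, j++
i=1 j=3: B done, take A[i]=27, i++

i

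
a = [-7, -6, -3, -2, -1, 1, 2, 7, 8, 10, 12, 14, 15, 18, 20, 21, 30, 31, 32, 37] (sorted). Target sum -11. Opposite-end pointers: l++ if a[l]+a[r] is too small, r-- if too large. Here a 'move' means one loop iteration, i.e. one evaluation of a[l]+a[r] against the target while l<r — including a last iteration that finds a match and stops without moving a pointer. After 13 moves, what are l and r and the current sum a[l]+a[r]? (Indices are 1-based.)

l=1, r=7, sum=-5

[1,20] -7+37=30 >-11 → r--
[1,19] -7+32=25 >-11 → r--
[1,18] -7+31=24 >-11 → r--
[1,17] -7+30=23 >-11 → r--
[1,16] -7+21=14 >-11 → r--
[1,15] -7+20=13 >-11 → r--
[1,14] -7+18=11 >-11 → r--
[1,13] -7+15=8 >-11 → r--
[1,12] -7+14=7 >-11 → r--
[1,11] -7+12=5 >-11 → r--
[1,10] -7+10=3 >-11 → r--
[1,9] -7+8=1 >-11 → r--
[1,8] -7+7=0 >-11 → r--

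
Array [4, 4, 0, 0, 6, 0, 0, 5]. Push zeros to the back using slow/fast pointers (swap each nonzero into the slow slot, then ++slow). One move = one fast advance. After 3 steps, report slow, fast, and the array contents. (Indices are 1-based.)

slow=1 fast=1: a[fast]=4≠0 swap→a[1]=4, slow++,fast++
slow=2 fast=2: a[fast]=4≠0 swap→a[2]=4, slow++,fast++
slow=3 fast=3: a[fast]=0, fast++

slow=3, fast=4, a=[4, 4, 0, 0, 6, 0, 0, 5]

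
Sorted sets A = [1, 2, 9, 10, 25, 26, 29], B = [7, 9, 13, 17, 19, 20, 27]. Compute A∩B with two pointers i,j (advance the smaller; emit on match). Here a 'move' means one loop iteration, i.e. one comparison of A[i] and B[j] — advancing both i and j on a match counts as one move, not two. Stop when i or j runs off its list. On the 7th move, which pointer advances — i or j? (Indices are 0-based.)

j

i=0 j=0: 1<7, i++
i=1 j=0: 2<7, i++
i=2 j=0: 9>7, j++
i=2 j=1: 9==9 emit, i++,j++
i=3 j=2: 10<13, i++
i=4 j=2: 25>13, j++
i=4 j=3: 25>17, j++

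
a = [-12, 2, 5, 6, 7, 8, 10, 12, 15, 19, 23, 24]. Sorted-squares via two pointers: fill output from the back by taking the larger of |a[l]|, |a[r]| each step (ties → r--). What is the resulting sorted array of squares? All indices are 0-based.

l=0 r=11: |-12|<=|24| out[11]=576, r--
l=0 r=10: |-12|<=|23| out[10]=529, r--
l=0 r=9: |-12|<=|19| out[9]=361, r--
l=0 r=8: |-12|<=|15| out[8]=225, r--
l=0 r=7: |-12|<=|12| out[7]=144, r--
l=0 r=6: |-12|>|10| out[6]=144, l++
l=1 r=6: |2|<=|10| out[5]=100, r--
l=1 r=5: |2|<=|8| out[4]=64, r--
l=1 r=4: |2|<=|7| out[3]=49, r--
l=1 r=3: |2|<=|6| out[2]=36, r--
l=1 r=2: |2|<=|5| out[1]=25, r--
l=1 r=1: |2|<=|2| out[0]=4, r--

[4, 25, 36, 49, 64, 100, 144, 144, 225, 361, 529, 576]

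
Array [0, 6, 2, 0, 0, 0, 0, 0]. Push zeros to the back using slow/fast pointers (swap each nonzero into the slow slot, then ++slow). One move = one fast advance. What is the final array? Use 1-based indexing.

[6, 2, 0, 0, 0, 0, 0, 0]

slow=1 fast=1: a[fast]=0, fast++
slow=1 fast=2: a[fast]=6≠0 swap→a[1]=6, slow++,fast++
slow=2 fast=3: a[fast]=2≠0 swap→a[2]=2, slow++,fast++
slow=3 fast=4: a[fast]=0, fast++
slow=3 fast=5: a[fast]=0, fast++
slow=3 fast=6: a[fast]=0, fast++
slow=3 fast=7: a[fast]=0, fast++
slow=3 fast=8: a[fast]=0, fast++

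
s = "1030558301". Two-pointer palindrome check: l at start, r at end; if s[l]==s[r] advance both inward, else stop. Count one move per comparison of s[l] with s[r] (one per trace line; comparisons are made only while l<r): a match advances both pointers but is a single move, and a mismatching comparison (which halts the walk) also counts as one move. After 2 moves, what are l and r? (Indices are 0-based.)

l=2, r=7

l=0 r=9: '1'=='1', l++,r--
l=1 r=8: '0'=='0', l++,r--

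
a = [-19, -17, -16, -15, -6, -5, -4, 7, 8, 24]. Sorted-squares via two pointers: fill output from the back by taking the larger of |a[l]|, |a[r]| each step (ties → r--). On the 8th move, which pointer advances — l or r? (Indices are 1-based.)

l

[1,10] |-19|<=|24| out[10]=576 → r--
[1,9] |-19|>|8| out[9]=361 → l++
[2,9] |-17|>|8| out[8]=289 → l++
[3,9] |-16|>|8| out[7]=256 → l++
[4,9] |-15|>|8| out[6]=225 → l++
[5,9] |-6|<=|8| out[5]=64 → r--
[5,8] |-6|<=|7| out[4]=49 → r--
[5,7] |-6|>|-4| out[3]=36 → l++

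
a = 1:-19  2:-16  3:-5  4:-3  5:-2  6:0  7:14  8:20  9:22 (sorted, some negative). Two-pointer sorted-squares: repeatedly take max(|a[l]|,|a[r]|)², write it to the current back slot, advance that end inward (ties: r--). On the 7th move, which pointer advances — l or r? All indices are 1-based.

[1,9] |-19|<=|22| out[9]=484 → r--
[1,8] |-19|<=|20| out[8]=400 → r--
[1,7] |-19|>|14| out[7]=361 → l++
[2,7] |-16|>|14| out[6]=256 → l++
[3,7] |-5|<=|14| out[5]=196 → r--
[3,6] |-5|>|0| out[4]=25 → l++
[4,6] |-3|>|0| out[3]=9 → l++

l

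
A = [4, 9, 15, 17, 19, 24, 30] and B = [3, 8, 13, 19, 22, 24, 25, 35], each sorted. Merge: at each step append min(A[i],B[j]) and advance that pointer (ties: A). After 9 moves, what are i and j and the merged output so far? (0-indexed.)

[i=0,j=0] A[i]=4>B[j]=3 take 3 → j++
[i=0,j=1] A[i]=4<=B[j]=8 take 4 → i++
[i=1,j=1] A[i]=9>B[j]=8 take 8 → j++
[i=1,j=2] A[i]=9<=B[j]=13 take 9 → i++
[i=2,j=2] A[i]=15>B[j]=13 take 13 → j++
[i=2,j=3] A[i]=15<=B[j]=19 take 15 → i++
[i=3,j=3] A[i]=17<=B[j]=19 take 17 → i++
[i=4,j=3] A[i]=19<=B[j]=19 take 19 → i++
[i=5,j=3] A[i]=24>B[j]=19 take 19 → j++

i=5, j=4, merged so far=[3, 4, 8, 9, 13, 15, 17, 19, 19]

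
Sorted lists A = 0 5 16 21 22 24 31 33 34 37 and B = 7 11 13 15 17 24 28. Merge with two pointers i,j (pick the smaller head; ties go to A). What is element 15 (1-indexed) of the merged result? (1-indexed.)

merged[15] = 33

[i=1,j=1] A[i]=0<=B[j]=7 take 0 → i++
[i=2,j=1] A[i]=5<=B[j]=7 take 5 → i++
[i=3,j=1] A[i]=16>B[j]=7 take 7 → j++
[i=3,j=2] A[i]=16>B[j]=11 take 11 → j++
[i=3,j=3] A[i]=16>B[j]=13 take 13 → j++
[i=3,j=4] A[i]=16>B[j]=15 take 15 → j++
[i=3,j=5] A[i]=16<=B[j]=17 take 16 → i++
[i=4,j=5] A[i]=21>B[j]=17 take 17 → j++
[i=4,j=6] A[i]=21<=B[j]=24 take 21 → i++
[i=5,j=6] A[i]=22<=B[j]=24 take 22 → i++
[i=6,j=6] A[i]=24<=B[j]=24 take 24 → i++
[i=7,j=6] A[i]=31>B[j]=24 take 24 → j++
[i=7,j=7] A[i]=31>B[j]=28 take 28 → j++
[i=7,j=8] B done, take A[i]=31 → i++
[i=8,j=8] B done, take A[i]=33 → i++
[i=9,j=8] B done, take A[i]=34 → i++
[i=10,j=8] B done, take A[i]=37 → i++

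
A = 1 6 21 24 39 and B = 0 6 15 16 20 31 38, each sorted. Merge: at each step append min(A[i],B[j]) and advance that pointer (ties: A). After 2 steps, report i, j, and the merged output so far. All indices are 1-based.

i=2, j=2, merged so far=[0, 1]

i=1 j=1: A[i]=1>B[j]=0 take 0, j++
i=1 j=2: A[i]=1<=B[j]=6 take 1, i++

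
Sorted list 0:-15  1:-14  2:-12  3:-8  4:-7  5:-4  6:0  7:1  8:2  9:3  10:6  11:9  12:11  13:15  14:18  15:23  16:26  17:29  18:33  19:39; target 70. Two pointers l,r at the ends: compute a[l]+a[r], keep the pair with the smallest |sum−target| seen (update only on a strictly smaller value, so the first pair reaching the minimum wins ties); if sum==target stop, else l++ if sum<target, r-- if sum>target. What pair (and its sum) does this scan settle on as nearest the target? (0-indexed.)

[0,19] -15+39=24 d=46 * → l++
[1,19] -14+39=25 d=45 * → l++
[2,19] -12+39=27 d=43 * → l++
[3,19] -8+39=31 d=39 * → l++
[4,19] -7+39=32 d=38 * → l++
[5,19] -4+39=35 d=35 * → l++
[6,19] 0+39=39 d=31 * → l++
[7,19] 1+39=40 d=30 * → l++
[8,19] 2+39=41 d=29 * → l++
[9,19] 3+39=42 d=28 * → l++
[10,19] 6+39=45 d=25 * → l++
[11,19] 9+39=48 d=22 * → l++
[12,19] 11+39=50 d=20 * → l++
[13,19] 15+39=54 d=16 * → l++
[14,19] 18+39=57 d=13 * → l++
[15,19] 23+39=62 d=8 * → l++
[16,19] 26+39=65 d=5 * → l++
[17,19] 29+39=68 d=2 * → l++
[18,19] 33+39=72 d=2 → r--

pair (29, 39) with sum 68 (|Δ|=2)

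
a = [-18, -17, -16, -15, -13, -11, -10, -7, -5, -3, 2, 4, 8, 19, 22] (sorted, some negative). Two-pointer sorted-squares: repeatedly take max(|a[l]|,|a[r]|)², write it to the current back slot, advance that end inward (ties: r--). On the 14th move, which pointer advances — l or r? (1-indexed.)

l=1 r=15: |-18|<=|22| out[15]=484, r--
l=1 r=14: |-18|<=|19| out[14]=361, r--
l=1 r=13: |-18|>|8| out[13]=324, l++
l=2 r=13: |-17|>|8| out[12]=289, l++
l=3 r=13: |-16|>|8| out[11]=256, l++
l=4 r=13: |-15|>|8| out[10]=225, l++
l=5 r=13: |-13|>|8| out[9]=169, l++
l=6 r=13: |-11|>|8| out[8]=121, l++
l=7 r=13: |-10|>|8| out[7]=100, l++
l=8 r=13: |-7|<=|8| out[6]=64, r--
l=8 r=12: |-7|>|4| out[5]=49, l++
l=9 r=12: |-5|>|4| out[4]=25, l++
l=10 r=12: |-3|<=|4| out[3]=16, r--
l=10 r=11: |-3|>|2| out[2]=9, l++

l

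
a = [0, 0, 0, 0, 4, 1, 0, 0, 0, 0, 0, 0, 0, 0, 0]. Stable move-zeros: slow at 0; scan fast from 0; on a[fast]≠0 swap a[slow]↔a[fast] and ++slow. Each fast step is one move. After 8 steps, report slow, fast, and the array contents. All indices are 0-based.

slow=2, fast=8, a=[4, 1, 0, 0, 0, 0, 0, 0, 0, 0, 0, 0, 0, 0, 0]

slow=0 fast=0: a[fast]=0, fast++
slow=0 fast=1: a[fast]=0, fast++
slow=0 fast=2: a[fast]=0, fast++
slow=0 fast=3: a[fast]=0, fast++
slow=0 fast=4: a[fast]=4≠0 swap→a[0]=4, slow++,fast++
slow=1 fast=5: a[fast]=1≠0 swap→a[1]=1, slow++,fast++
slow=2 fast=6: a[fast]=0, fast++
slow=2 fast=7: a[fast]=0, fast++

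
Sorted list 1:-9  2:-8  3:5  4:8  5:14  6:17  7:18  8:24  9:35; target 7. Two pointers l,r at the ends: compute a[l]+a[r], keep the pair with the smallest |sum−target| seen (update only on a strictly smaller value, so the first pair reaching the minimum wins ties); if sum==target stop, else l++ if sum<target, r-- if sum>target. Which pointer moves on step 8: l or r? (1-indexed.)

r

l=1 r=9: -9+35=26 d=19 *, r--
l=1 r=8: -9+24=15 d=8 *, r--
l=1 r=7: -9+18=9 d=2 *, r--
l=1 r=6: -9+17=8 d=1 *, r--
l=1 r=5: -9+14=5 d=2, l++
l=2 r=5: -8+14=6 d=1, l++
l=3 r=5: 5+14=19 d=12, r--
l=3 r=4: 5+8=13 d=6, r--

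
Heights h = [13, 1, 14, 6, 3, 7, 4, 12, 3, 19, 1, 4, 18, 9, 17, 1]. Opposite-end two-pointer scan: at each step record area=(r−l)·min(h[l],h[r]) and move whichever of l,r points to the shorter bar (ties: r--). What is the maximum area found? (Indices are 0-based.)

max area = 182

[0,15] min(13,1)*15=15 best=15 * → r--
[0,14] min(13,17)*14=182 best=182 * → l++
[1,14] min(1,17)*13=13 best=182 → l++
[2,14] min(14,17)*12=168 best=182 → l++
[3,14] min(6,17)*11=66 best=182 → l++
[4,14] min(3,17)*10=30 best=182 → l++
[5,14] min(7,17)*9=63 best=182 → l++
[6,14] min(4,17)*8=32 best=182 → l++
[7,14] min(12,17)*7=84 best=182 → l++
[8,14] min(3,17)*6=18 best=182 → l++
[9,14] min(19,17)*5=85 best=182 → r--
[9,13] min(19,9)*4=36 best=182 → r--
[9,12] min(19,18)*3=54 best=182 → r--
[9,11] min(19,4)*2=8 best=182 → r--
[9,10] min(19,1)*1=1 best=182 → r--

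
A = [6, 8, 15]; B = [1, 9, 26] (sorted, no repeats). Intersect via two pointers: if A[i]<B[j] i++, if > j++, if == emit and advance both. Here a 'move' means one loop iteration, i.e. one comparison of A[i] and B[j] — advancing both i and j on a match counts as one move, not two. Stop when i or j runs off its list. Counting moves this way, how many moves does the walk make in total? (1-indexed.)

5 moves

[i=1,j=1] 6>1 → j++
[i=1,j=2] 6<9 → i++
[i=2,j=2] 8<9 → i++
[i=3,j=2] 15>9 → j++
[i=3,j=3] 15<26 → i++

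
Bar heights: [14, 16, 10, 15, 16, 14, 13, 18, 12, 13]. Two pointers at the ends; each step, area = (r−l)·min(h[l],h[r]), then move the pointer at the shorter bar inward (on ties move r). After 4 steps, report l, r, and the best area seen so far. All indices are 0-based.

l=2, r=7, best area=117

[0,9] min(14,13)*9=117 best=117 * → r--
[0,8] min(14,12)*8=96 best=117 → r--
[0,7] min(14,18)*7=98 best=117 → l++
[1,7] min(16,18)*6=96 best=117 → l++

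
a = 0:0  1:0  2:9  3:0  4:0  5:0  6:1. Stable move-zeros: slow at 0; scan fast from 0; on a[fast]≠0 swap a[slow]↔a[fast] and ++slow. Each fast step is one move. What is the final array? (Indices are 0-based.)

(s=0,f=0) a[fast]=0 → fast++
(s=0,f=1) a[fast]=0 → fast++
(s=0,f=2) a[fast]=9≠0 swap→a[0]=9 → slow++,fast++
(s=1,f=3) a[fast]=0 → fast++
(s=1,f=4) a[fast]=0 → fast++
(s=1,f=5) a[fast]=0 → fast++
(s=1,f=6) a[fast]=1≠0 swap→a[1]=1 → slow++,fast++

[9, 1, 0, 0, 0, 0, 0]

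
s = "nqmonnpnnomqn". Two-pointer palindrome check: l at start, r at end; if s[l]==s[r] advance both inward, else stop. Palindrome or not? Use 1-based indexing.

palindrome

l=1 r=13: 'n'=='n', l++,r--
l=2 r=12: 'q'=='q', l++,r--
l=3 r=11: 'm'=='m', l++,r--
l=4 r=10: 'o'=='o', l++,r--
l=5 r=9: 'n'=='n', l++,r--
l=6 r=8: 'n'=='n', l++,r--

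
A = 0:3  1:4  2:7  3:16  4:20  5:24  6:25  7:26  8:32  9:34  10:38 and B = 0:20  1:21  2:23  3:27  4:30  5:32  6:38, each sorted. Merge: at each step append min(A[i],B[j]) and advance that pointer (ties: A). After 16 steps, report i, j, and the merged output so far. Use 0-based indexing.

i=10, j=6, merged so far=[3, 4, 7, 16, 20, 20, 21, 23, 24, 25, 26, 27, 30, 32, 32, 34]

i=0 j=0: A[i]=3<=B[j]=20 take 3, i++
i=1 j=0: A[i]=4<=B[j]=20 take 4, i++
i=2 j=0: A[i]=7<=B[j]=20 take 7, i++
i=3 j=0: A[i]=16<=B[j]=20 take 16, i++
i=4 j=0: A[i]=20<=B[j]=20 take 20, i++
i=5 j=0: A[i]=24>B[j]=20 take 20, j++
i=5 j=1: A[i]=24>B[j]=21 take 21, j++
i=5 j=2: A[i]=24>B[j]=23 take 23, j++
i=5 j=3: A[i]=24<=B[j]=27 take 24, i++
i=6 j=3: A[i]=25<=B[j]=27 take 25, i++
i=7 j=3: A[i]=26<=B[j]=27 take 26, i++
i=8 j=3: A[i]=32>B[j]=27 take 27, j++
i=8 j=4: A[i]=32>B[j]=30 take 30, j++
i=8 j=5: A[i]=32<=B[j]=32 take 32, i++
i=9 j=5: A[i]=34>B[j]=32 take 32, j++
i=9 j=6: A[i]=34<=B[j]=38 take 34, i++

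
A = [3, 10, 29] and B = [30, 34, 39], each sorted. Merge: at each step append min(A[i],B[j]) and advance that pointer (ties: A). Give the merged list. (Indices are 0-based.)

i=0 j=0: A[i]=3<=B[j]=30 take 3, i++
i=1 j=0: A[i]=10<=B[j]=30 take 10, i++
i=2 j=0: A[i]=29<=B[j]=30 take 29, i++
i=3 j=0: A done, take B[j]=30, j++
i=3 j=1: A done, take B[j]=34, j++
i=3 j=2: A done, take B[j]=39, j++

[3, 10, 29, 30, 34, 39]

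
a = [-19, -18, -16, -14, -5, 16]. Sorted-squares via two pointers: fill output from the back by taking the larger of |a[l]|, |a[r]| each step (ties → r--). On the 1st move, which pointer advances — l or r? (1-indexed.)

l=1 r=6: |-19|>|16| out[6]=361, l++

l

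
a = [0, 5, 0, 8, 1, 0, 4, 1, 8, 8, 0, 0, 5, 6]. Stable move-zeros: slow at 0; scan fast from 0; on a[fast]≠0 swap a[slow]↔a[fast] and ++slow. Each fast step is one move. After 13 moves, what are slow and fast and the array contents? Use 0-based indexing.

slow=8, fast=13, a=[5, 8, 1, 4, 1, 8, 8, 5, 0, 0, 0, 0, 0, 6]

(s=0,f=0) a[fast]=0 → fast++
(s=0,f=1) a[fast]=5≠0 swap→a[0]=5 → slow++,fast++
(s=1,f=2) a[fast]=0 → fast++
(s=1,f=3) a[fast]=8≠0 swap→a[1]=8 → slow++,fast++
(s=2,f=4) a[fast]=1≠0 swap→a[2]=1 → slow++,fast++
(s=3,f=5) a[fast]=0 → fast++
(s=3,f=6) a[fast]=4≠0 swap→a[3]=4 → slow++,fast++
(s=4,f=7) a[fast]=1≠0 swap→a[4]=1 → slow++,fast++
(s=5,f=8) a[fast]=8≠0 swap→a[5]=8 → slow++,fast++
(s=6,f=9) a[fast]=8≠0 swap→a[6]=8 → slow++,fast++
(s=7,f=10) a[fast]=0 → fast++
(s=7,f=11) a[fast]=0 → fast++
(s=7,f=12) a[fast]=5≠0 swap→a[7]=5 → slow++,fast++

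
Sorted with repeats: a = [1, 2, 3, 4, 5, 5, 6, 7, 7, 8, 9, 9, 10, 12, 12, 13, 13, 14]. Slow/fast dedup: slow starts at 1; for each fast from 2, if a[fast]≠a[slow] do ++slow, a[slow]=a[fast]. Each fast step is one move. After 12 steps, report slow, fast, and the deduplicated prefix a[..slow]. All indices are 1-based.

slow=10, fast=14, prefix=[1, 2, 3, 4, 5, 6, 7, 8, 9, 10]

(s=1,f=2) a[fast]=2≠a[slow]=1 write a[2]=2 → slow++,fast++
(s=2,f=3) a[fast]=3≠a[slow]=2 write a[3]=3 → slow++,fast++
(s=3,f=4) a[fast]=4≠a[slow]=3 write a[4]=4 → slow++,fast++
(s=4,f=5) a[fast]=5≠a[slow]=4 write a[5]=5 → slow++,fast++
(s=5,f=6) a[fast]=5=a[slow] dup → fast++
(s=5,f=7) a[fast]=6≠a[slow]=5 write a[6]=6 → slow++,fast++
(s=6,f=8) a[fast]=7≠a[slow]=6 write a[7]=7 → slow++,fast++
(s=7,f=9) a[fast]=7=a[slow] dup → fast++
(s=7,f=10) a[fast]=8≠a[slow]=7 write a[8]=8 → slow++,fast++
(s=8,f=11) a[fast]=9≠a[slow]=8 write a[9]=9 → slow++,fast++
(s=9,f=12) a[fast]=9=a[slow] dup → fast++
(s=9,f=13) a[fast]=10≠a[slow]=9 write a[10]=10 → slow++,fast++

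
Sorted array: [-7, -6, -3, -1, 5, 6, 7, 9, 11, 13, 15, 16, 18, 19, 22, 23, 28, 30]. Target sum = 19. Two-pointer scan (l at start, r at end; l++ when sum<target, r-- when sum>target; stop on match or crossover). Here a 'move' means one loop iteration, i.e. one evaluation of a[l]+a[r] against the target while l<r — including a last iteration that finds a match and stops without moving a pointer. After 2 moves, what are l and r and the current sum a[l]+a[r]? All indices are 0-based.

l=0, r=15, sum=16

l=0 r=17: -7+30=23 >19, r--
l=0 r=16: -7+28=21 >19, r--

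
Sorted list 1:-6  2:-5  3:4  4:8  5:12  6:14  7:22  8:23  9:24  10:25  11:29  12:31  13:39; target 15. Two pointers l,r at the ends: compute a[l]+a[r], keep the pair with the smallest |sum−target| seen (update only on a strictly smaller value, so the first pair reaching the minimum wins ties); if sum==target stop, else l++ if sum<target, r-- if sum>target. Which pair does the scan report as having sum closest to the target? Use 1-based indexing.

l=1 r=13: -6+39=33 d=18 *, r--
l=1 r=12: -6+31=25 d=10 *, r--
l=1 r=11: -6+29=23 d=8 *, r--
l=1 r=10: -6+25=19 d=4 *, r--
l=1 r=9: -6+24=18 d=3 *, r--
l=1 r=8: -6+23=17 d=2 *, r--
l=1 r=7: -6+22=16 d=1 *, r--
l=1 r=6: -6+14=8 d=7, l++
l=2 r=6: -5+14=9 d=6, l++
l=3 r=6: 4+14=18 d=3, r--
l=3 r=5: 4+12=16 d=1, r--
l=3 r=4: 4+8=12 d=3, l++

pair (-6, 22) with sum 16 (|Δ|=1)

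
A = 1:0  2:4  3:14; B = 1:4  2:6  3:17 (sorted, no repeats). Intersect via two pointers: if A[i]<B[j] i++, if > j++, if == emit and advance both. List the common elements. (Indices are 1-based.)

i=1 j=1: 0<4, i++
i=2 j=1: 4==4 emit, i++,j++
i=3 j=2: 14>6, j++
i=3 j=3: 14<17, i++

intersection = [4]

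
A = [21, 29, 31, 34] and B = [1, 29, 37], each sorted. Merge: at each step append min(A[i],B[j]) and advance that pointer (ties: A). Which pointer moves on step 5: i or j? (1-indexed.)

i

i=1 j=1: A[i]=21>B[j]=1 take 1, j++
i=1 j=2: A[i]=21<=B[j]=29 take 21, i++
i=2 j=2: A[i]=29<=B[j]=29 take 29, i++
i=3 j=2: A[i]=31>B[j]=29 take 29, j++
i=3 j=3: A[i]=31<=B[j]=37 take 31, i++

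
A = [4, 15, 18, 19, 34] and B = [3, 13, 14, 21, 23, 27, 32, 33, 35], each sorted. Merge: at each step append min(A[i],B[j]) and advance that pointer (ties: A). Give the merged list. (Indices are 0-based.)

i=0 j=0: A[i]=4>B[j]=3 take 3, j++
i=0 j=1: A[i]=4<=B[j]=13 take 4, i++
i=1 j=1: A[i]=15>B[j]=13 take 13, j++
i=1 j=2: A[i]=15>B[j]=14 take 14, j++
i=1 j=3: A[i]=15<=B[j]=21 take 15, i++
i=2 j=3: A[i]=18<=B[j]=21 take 18, i++
i=3 j=3: A[i]=19<=B[j]=21 take 19, i++
i=4 j=3: A[i]=34>B[j]=21 take 21, j++
i=4 j=4: A[i]=34>B[j]=23 take 23, j++
i=4 j=5: A[i]=34>B[j]=27 take 27, j++
i=4 j=6: A[i]=34>B[j]=32 take 32, j++
i=4 j=7: A[i]=34>B[j]=33 take 33, j++
i=4 j=8: A[i]=34<=B[j]=35 take 34, i++
i=5 j=8: A done, take B[j]=35, j++

[3, 4, 13, 14, 15, 18, 19, 21, 23, 27, 32, 33, 34, 35]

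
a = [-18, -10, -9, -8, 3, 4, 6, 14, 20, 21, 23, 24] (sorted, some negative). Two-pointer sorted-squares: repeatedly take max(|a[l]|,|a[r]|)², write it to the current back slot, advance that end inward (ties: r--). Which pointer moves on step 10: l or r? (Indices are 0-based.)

r

l=0 r=11: |-18|<=|24| out[11]=576, r--
l=0 r=10: |-18|<=|23| out[10]=529, r--
l=0 r=9: |-18|<=|21| out[9]=441, r--
l=0 r=8: |-18|<=|20| out[8]=400, r--
l=0 r=7: |-18|>|14| out[7]=324, l++
l=1 r=7: |-10|<=|14| out[6]=196, r--
l=1 r=6: |-10|>|6| out[5]=100, l++
l=2 r=6: |-9|>|6| out[4]=81, l++
l=3 r=6: |-8|>|6| out[3]=64, l++
l=4 r=6: |3|<=|6| out[2]=36, r--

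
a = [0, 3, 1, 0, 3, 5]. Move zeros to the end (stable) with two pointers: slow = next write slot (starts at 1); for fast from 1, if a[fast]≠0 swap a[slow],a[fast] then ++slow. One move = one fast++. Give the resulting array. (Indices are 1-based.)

[3, 1, 3, 5, 0, 0]

slow=1 fast=1: a[fast]=0, fast++
slow=1 fast=2: a[fast]=3≠0 swap→a[1]=3, slow++,fast++
slow=2 fast=3: a[fast]=1≠0 swap→a[2]=1, slow++,fast++
slow=3 fast=4: a[fast]=0, fast++
slow=3 fast=5: a[fast]=3≠0 swap→a[3]=3, slow++,fast++
slow=4 fast=6: a[fast]=5≠0 swap→a[4]=5, slow++,fast++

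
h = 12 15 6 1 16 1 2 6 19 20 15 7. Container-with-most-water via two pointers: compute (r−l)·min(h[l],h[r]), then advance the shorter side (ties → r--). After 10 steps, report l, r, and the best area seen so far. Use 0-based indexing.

l=0 r=11: min(12,7)*11=77 best=77 *, r--
l=0 r=10: min(12,15)*10=120 best=120 *, l++
l=1 r=10: min(15,15)*9=135 best=135 *, r--
l=1 r=9: min(15,20)*8=120 best=135, l++
l=2 r=9: min(6,20)*7=42 best=135, l++
l=3 r=9: min(1,20)*6=6 best=135, l++
l=4 r=9: min(16,20)*5=80 best=135, l++
l=5 r=9: min(1,20)*4=4 best=135, l++
l=6 r=9: min(2,20)*3=6 best=135, l++
l=7 r=9: min(6,20)*2=12 best=135, l++

l=8, r=9, best area=135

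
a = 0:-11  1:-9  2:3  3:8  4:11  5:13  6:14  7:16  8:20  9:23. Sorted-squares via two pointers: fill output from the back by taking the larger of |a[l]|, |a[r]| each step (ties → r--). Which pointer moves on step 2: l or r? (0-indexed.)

l=0 r=9: |-11|<=|23| out[9]=529, r--
l=0 r=8: |-11|<=|20| out[8]=400, r--

r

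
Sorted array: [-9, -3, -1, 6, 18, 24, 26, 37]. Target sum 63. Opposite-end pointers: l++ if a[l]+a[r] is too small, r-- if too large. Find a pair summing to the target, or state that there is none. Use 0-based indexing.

l=0 r=7: -9+37=28 <63, l++
l=1 r=7: -3+37=34 <63, l++
l=2 r=7: -1+37=36 <63, l++
l=3 r=7: 6+37=43 <63, l++
l=4 r=7: 18+37=55 <63, l++
l=5 r=7: 24+37=61 <63, l++
l=6 r=7: 26+37=63, found

(26, 37)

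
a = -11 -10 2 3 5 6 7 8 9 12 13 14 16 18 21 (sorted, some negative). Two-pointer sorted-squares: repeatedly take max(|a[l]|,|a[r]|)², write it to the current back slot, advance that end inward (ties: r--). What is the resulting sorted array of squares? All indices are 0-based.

[4, 9, 25, 36, 49, 64, 81, 100, 121, 144, 169, 196, 256, 324, 441]

l=0 r=14: |-11|<=|21| out[14]=441, r--
l=0 r=13: |-11|<=|18| out[13]=324, r--
l=0 r=12: |-11|<=|16| out[12]=256, r--
l=0 r=11: |-11|<=|14| out[11]=196, r--
l=0 r=10: |-11|<=|13| out[10]=169, r--
l=0 r=9: |-11|<=|12| out[9]=144, r--
l=0 r=8: |-11|>|9| out[8]=121, l++
l=1 r=8: |-10|>|9| out[7]=100, l++
l=2 r=8: |2|<=|9| out[6]=81, r--
l=2 r=7: |2|<=|8| out[5]=64, r--
l=2 r=6: |2|<=|7| out[4]=49, r--
l=2 r=5: |2|<=|6| out[3]=36, r--
l=2 r=4: |2|<=|5| out[2]=25, r--
l=2 r=3: |2|<=|3| out[1]=9, r--
l=2 r=2: |2|<=|2| out[0]=4, r--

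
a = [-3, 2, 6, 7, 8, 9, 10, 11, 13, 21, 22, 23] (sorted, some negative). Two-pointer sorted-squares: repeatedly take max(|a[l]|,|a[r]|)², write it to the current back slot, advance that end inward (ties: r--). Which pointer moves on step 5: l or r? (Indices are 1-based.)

r

l=1 r=12: |-3|<=|23| out[12]=529, r--
l=1 r=11: |-3|<=|22| out[11]=484, r--
l=1 r=10: |-3|<=|21| out[10]=441, r--
l=1 r=9: |-3|<=|13| out[9]=169, r--
l=1 r=8: |-3|<=|11| out[8]=121, r--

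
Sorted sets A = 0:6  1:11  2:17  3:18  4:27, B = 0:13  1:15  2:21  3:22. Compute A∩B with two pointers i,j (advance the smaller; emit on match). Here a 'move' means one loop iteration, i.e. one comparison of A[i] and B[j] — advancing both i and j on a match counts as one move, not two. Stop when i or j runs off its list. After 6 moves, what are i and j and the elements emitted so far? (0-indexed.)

i=4, j=2, emitted=[]

i=0 j=0: 6<13, i++
i=1 j=0: 11<13, i++
i=2 j=0: 17>13, j++
i=2 j=1: 17>15, j++
i=2 j=2: 17<21, i++
i=3 j=2: 18<21, i++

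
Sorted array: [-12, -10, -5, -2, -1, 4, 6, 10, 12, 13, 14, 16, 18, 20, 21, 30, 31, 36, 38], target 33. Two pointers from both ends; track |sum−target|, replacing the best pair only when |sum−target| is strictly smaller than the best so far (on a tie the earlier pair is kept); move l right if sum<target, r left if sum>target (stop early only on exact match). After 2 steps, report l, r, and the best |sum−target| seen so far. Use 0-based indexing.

[0,18] -12+38=26 d=7 * → l++
[1,18] -10+38=28 d=5 * → l++

l=2, r=18, best |Δ|=5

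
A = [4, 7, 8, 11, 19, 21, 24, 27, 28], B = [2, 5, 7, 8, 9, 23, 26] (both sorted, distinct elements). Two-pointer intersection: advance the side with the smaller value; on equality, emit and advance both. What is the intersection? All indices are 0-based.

intersection = [7, 8]

[i=0,j=0] 4>2 → j++
[i=0,j=1] 4<5 → i++
[i=1,j=1] 7>5 → j++
[i=1,j=2] 7==7 emit → i++,j++
[i=2,j=3] 8==8 emit → i++,j++
[i=3,j=4] 11>9 → j++
[i=3,j=5] 11<23 → i++
[i=4,j=5] 19<23 → i++
[i=5,j=5] 21<23 → i++
[i=6,j=5] 24>23 → j++
[i=6,j=6] 24<26 → i++
[i=7,j=6] 27>26 → j++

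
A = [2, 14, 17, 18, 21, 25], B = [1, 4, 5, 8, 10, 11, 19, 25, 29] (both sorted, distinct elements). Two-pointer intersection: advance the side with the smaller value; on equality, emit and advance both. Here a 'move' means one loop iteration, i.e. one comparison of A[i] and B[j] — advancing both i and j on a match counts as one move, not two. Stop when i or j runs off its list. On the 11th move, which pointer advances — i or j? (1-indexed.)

i=1 j=1: 2>1, j++
i=1 j=2: 2<4, i++
i=2 j=2: 14>4, j++
i=2 j=3: 14>5, j++
i=2 j=4: 14>8, j++
i=2 j=5: 14>10, j++
i=2 j=6: 14>11, j++
i=2 j=7: 14<19, i++
i=3 j=7: 17<19, i++
i=4 j=7: 18<19, i++
i=5 j=7: 21>19, j++

j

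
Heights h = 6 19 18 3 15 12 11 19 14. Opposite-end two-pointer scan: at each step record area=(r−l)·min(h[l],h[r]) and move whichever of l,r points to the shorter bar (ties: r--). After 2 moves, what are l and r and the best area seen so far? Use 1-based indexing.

l=1 r=9: min(6,14)*8=48 best=48 *, l++
l=2 r=9: min(19,14)*7=98 best=98 *, r--

l=2, r=8, best area=98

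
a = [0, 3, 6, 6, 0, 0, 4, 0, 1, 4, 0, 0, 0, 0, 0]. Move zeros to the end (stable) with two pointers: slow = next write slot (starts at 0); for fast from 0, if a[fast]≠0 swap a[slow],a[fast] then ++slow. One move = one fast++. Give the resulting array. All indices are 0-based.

(s=0,f=0) a[fast]=0 → fast++
(s=0,f=1) a[fast]=3≠0 swap→a[0]=3 → slow++,fast++
(s=1,f=2) a[fast]=6≠0 swap→a[1]=6 → slow++,fast++
(s=2,f=3) a[fast]=6≠0 swap→a[2]=6 → slow++,fast++
(s=3,f=4) a[fast]=0 → fast++
(s=3,f=5) a[fast]=0 → fast++
(s=3,f=6) a[fast]=4≠0 swap→a[3]=4 → slow++,fast++
(s=4,f=7) a[fast]=0 → fast++
(s=4,f=8) a[fast]=1≠0 swap→a[4]=1 → slow++,fast++
(s=5,f=9) a[fast]=4≠0 swap→a[5]=4 → slow++,fast++
(s=6,f=10) a[fast]=0 → fast++
(s=6,f=11) a[fast]=0 → fast++
(s=6,f=12) a[fast]=0 → fast++
(s=6,f=13) a[fast]=0 → fast++
(s=6,f=14) a[fast]=0 → fast++

[3, 6, 6, 4, 1, 4, 0, 0, 0, 0, 0, 0, 0, 0, 0]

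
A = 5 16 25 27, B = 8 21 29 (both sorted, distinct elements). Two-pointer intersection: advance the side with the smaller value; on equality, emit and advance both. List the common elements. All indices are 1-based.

[i=1,j=1] 5<8 → i++
[i=2,j=1] 16>8 → j++
[i=2,j=2] 16<21 → i++
[i=3,j=2] 25>21 → j++
[i=3,j=3] 25<29 → i++
[i=4,j=3] 27<29 → i++

intersection = []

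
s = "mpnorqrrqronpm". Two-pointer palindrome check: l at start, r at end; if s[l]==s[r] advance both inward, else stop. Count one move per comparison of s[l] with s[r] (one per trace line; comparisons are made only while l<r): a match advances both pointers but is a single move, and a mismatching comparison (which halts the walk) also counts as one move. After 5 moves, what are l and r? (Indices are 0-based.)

[0,13] 'm'=='m' → l++,r--
[1,12] 'p'=='p' → l++,r--
[2,11] 'n'=='n' → l++,r--
[3,10] 'o'=='o' → l++,r--
[4,9] 'r'=='r' → l++,r--

l=5, r=8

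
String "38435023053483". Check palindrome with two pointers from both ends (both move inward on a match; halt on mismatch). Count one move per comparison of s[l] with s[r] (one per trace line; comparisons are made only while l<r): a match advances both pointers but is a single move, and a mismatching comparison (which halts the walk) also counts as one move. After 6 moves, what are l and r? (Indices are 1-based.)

l=1 r=14: '3'=='3', l++,r--
l=2 r=13: '8'=='8', l++,r--
l=3 r=12: '4'=='4', l++,r--
l=4 r=11: '3'=='3', l++,r--
l=5 r=10: '5'=='5', l++,r--
l=6 r=9: '0'=='0', l++,r--

l=7, r=8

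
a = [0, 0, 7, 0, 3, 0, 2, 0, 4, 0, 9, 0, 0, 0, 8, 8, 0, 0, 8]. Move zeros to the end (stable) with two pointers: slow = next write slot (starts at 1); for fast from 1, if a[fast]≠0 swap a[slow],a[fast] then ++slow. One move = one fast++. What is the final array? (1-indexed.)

slow=1 fast=1: a[fast]=0, fast++
slow=1 fast=2: a[fast]=0, fast++
slow=1 fast=3: a[fast]=7≠0 swap→a[1]=7, slow++,fast++
slow=2 fast=4: a[fast]=0, fast++
slow=2 fast=5: a[fast]=3≠0 swap→a[2]=3, slow++,fast++
slow=3 fast=6: a[fast]=0, fast++
slow=3 fast=7: a[fast]=2≠0 swap→a[3]=2, slow++,fast++
slow=4 fast=8: a[fast]=0, fast++
slow=4 fast=9: a[fast]=4≠0 swap→a[4]=4, slow++,fast++
slow=5 fast=10: a[fast]=0, fast++
slow=5 fast=11: a[fast]=9≠0 swap→a[5]=9, slow++,fast++
slow=6 fast=12: a[fast]=0, fast++
slow=6 fast=13: a[fast]=0, fast++
slow=6 fast=14: a[fast]=0, fast++
slow=6 fast=15: a[fast]=8≠0 swap→a[6]=8, slow++,fast++
slow=7 fast=16: a[fast]=8≠0 swap→a[7]=8, slow++,fast++
slow=8 fast=17: a[fast]=0, fast++
slow=8 fast=18: a[fast]=0, fast++
slow=8 fast=19: a[fast]=8≠0 swap→a[8]=8, slow++,fast++

[7, 3, 2, 4, 9, 8, 8, 8, 0, 0, 0, 0, 0, 0, 0, 0, 0, 0, 0]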